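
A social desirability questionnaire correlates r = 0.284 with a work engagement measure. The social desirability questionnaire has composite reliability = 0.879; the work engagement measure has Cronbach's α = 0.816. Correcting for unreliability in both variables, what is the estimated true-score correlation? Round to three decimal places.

r_true = r_obs / √(r_xx · r_yy) = 0.284 / √(0.879 × 0.816) = 0.284 / √0.717264 = 0.284 / 0.8469 ≈ 0.335.

0.335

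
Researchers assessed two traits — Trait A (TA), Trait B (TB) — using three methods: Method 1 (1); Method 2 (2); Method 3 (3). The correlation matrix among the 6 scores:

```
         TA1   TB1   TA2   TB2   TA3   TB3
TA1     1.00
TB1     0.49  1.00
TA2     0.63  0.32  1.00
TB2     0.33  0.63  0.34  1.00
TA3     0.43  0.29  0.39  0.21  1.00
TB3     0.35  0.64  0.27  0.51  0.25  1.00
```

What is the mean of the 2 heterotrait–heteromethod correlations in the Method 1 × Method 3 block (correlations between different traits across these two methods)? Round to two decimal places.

0.32

HTHM values (method 1 × method 3): 0.35, 0.29; mean = 0.64/2 = 0.32.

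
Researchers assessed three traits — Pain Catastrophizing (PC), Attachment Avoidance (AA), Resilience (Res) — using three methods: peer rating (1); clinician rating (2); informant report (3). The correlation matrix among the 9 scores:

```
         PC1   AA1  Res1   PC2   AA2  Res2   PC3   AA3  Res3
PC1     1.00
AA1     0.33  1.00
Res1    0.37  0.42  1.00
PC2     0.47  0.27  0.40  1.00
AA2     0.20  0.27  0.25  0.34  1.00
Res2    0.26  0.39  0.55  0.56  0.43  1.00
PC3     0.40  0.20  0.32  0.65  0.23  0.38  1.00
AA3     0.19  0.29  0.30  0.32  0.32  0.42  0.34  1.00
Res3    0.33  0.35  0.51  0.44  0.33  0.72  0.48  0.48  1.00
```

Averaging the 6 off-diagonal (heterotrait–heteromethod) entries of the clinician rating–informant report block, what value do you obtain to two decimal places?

HTHM values (method 2 × method 3): 0.32, 0.44, 0.23, 0.33, 0.38, 0.42; mean = 2.12/6 = 0.35.

0.35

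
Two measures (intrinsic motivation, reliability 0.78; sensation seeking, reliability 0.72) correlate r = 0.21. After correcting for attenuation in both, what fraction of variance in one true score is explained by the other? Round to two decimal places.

0.08

Disattenuated r = 0.21 / √(0.78 × 0.72) = 0.21 / 0.7494 = 0.2802.
Shared true-score variance = 0.2802² = 0.0785 ≈ 0.08.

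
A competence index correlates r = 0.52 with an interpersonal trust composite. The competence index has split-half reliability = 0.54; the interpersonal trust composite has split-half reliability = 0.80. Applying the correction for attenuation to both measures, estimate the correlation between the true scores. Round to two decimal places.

r_true = r_obs / √(r_xx · r_yy) = 0.52 / √(0.54 × 0.80) = 0.52 / √0.4320 = 0.52 / 0.6573 ≈ 0.79.

0.79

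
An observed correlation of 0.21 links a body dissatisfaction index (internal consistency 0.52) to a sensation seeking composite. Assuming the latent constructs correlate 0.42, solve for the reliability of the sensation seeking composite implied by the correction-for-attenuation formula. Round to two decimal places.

0.48

r_true = r_obs / √(r_xx · r_yy) ⇒ 0.42 = 0.21 / √(0.52 · r_yy).
√(0.52 · r_yy) = 0.21 / 0.42 = 0.5000; 0.52 · r_yy = 0.2500; r_yy = 0.2500 / 0.52 ≈ 0.48.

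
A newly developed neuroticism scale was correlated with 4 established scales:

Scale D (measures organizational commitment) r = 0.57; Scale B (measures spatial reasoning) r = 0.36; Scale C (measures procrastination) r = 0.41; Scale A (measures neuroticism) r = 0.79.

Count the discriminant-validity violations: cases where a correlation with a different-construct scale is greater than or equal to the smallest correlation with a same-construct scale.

Convergent (same construct = neuroticism): Scale A.
Smallest convergent = 0.79. Discriminant values: 0.57, 0.36, 0.41; count ≥ 0.79 → 0.

0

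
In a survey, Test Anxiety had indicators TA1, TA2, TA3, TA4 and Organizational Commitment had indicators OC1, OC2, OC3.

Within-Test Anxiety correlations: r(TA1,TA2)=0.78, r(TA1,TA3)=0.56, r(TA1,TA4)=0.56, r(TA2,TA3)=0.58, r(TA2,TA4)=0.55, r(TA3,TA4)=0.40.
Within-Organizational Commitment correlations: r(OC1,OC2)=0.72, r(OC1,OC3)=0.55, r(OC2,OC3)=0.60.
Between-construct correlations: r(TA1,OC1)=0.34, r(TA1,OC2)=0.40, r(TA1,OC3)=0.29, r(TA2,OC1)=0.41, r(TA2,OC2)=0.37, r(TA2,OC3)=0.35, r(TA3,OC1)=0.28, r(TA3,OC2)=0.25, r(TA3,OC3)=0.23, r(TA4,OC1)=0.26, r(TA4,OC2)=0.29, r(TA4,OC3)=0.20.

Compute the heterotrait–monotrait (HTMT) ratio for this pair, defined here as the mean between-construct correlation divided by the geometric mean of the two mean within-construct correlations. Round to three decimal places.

Between-construct mean = 3.67/12 = 0.3058.
Mean within-TA = 3.43/6 = 0.5717; mean within-OC = 1.87/3 = 0.6233.
Geometric mean = √(0.5717 × 0.6233) = 0.5969.
HTMT = 0.3058 / 0.5969 = 0.512.

0.512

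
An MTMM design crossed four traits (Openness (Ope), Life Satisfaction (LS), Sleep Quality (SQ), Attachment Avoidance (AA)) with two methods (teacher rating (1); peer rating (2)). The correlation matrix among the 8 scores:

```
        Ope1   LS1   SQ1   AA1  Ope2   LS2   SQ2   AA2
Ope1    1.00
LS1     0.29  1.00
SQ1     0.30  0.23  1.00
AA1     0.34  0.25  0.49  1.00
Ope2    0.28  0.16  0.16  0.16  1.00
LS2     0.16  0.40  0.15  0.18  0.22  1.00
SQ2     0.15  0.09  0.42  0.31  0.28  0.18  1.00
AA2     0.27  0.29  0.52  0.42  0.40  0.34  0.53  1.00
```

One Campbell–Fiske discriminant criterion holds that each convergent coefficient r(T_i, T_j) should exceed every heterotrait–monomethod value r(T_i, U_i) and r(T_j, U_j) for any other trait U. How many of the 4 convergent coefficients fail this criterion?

Convergent coefficients and their comparison sets:
Ope (methods 1·2): 0.28 vs {0.29, 0.22, 0.30, 0.28, 0.34, 0.40} → fail.
LS (methods 1·2): 0.40 vs {0.29, 0.22, 0.23, 0.18, 0.25, 0.34} → pass.
SQ (methods 1·2): 0.42 vs {0.30, 0.28, 0.23, 0.18, 0.49, 0.53} → fail.
AA (methods 1·2): 0.42 vs {0.34, 0.40, 0.25, 0.34, 0.49, 0.53} → fail.
3 of 4 fail.

3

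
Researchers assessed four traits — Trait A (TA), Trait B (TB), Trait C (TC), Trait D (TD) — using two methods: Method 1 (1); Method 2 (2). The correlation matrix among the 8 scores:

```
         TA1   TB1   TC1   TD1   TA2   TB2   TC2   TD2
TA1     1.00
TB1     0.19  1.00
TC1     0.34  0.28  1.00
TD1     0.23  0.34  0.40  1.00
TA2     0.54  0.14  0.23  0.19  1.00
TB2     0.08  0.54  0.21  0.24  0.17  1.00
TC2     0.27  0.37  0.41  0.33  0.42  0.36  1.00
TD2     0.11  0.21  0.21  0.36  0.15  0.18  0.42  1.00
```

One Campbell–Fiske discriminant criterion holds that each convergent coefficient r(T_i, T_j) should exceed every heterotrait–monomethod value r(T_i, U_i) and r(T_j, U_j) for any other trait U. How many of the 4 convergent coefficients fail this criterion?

Each convergent coefficient versus the relevant comparison correlations:
TA (methods 1·2): 0.54 vs {0.19, 0.17, 0.34, 0.42, 0.23, 0.15} → pass.
TB (methods 1·2): 0.54 vs {0.19, 0.17, 0.28, 0.36, 0.34, 0.18} → pass.
TC (methods 1·2): 0.41 vs {0.34, 0.42, 0.28, 0.36, 0.40, 0.42} → fail.
TD (methods 1·2): 0.36 vs {0.23, 0.15, 0.34, 0.18, 0.40, 0.42} → fail.
2 of 4 fail.

2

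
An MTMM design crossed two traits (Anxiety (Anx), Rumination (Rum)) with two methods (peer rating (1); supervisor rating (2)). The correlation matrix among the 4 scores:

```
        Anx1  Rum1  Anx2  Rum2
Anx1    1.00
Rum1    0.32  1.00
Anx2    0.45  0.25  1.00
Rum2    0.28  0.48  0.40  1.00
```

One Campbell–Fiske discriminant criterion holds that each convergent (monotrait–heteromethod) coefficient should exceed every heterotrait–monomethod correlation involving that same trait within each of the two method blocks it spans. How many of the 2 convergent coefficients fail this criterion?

0

Checking each validity diagonal entry against its comparison values:
Anx (methods 1·2): 0.45 vs {0.32, 0.40} → pass.
Rum (methods 1·2): 0.48 vs {0.32, 0.40} → pass.
0 of 2 fail.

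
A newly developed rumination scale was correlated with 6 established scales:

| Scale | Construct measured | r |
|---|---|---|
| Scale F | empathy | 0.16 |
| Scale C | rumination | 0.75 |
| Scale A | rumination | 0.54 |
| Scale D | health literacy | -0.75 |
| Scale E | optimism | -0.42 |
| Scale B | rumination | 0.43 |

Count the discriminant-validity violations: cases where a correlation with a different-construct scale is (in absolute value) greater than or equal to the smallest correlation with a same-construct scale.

Convergent (same construct = rumination): Scale C, Scale A, Scale B.
Smallest convergent = 0.43. Discriminant |r|: 0.16, 0.75, 0.42; count ≥ 0.43 → 1.

1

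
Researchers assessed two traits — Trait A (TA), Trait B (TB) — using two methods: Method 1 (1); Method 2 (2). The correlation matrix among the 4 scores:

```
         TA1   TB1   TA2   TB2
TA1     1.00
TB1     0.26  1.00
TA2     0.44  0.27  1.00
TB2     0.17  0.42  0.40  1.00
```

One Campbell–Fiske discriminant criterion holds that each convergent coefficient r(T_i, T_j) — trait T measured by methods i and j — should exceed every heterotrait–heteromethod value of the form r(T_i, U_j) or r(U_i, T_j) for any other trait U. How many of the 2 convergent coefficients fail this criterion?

0

Convergent coefficients and their comparison sets:
TA (methods 1·2): 0.44 vs {0.17, 0.27} → pass.
TB (methods 1·2): 0.42 vs {0.27, 0.17} → pass.
0 of 2 fail.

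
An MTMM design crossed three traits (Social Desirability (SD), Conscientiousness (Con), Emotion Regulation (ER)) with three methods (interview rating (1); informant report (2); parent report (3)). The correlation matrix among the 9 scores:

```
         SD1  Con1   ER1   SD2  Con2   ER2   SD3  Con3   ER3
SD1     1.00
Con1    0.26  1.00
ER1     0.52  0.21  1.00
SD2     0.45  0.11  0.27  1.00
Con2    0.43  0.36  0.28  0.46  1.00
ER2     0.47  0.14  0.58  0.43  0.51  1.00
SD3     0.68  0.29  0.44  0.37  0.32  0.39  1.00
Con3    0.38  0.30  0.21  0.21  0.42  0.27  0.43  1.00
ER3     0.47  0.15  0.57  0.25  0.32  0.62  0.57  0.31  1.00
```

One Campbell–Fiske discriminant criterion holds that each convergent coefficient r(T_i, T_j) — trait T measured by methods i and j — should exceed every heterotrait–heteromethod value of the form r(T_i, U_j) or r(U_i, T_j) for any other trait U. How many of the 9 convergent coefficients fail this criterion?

Checking each validity diagonal entry against its comparison values:
SD (methods 1·2): 0.45 vs {0.43, 0.11, 0.47, 0.27} → fail.
SD (methods 1·3): 0.68 vs {0.38, 0.29, 0.47, 0.44} → pass.
SD (methods 2·3): 0.37 vs {0.21, 0.32, 0.25, 0.39} → fail.
Con (methods 1·2): 0.36 vs {0.11, 0.43, 0.14, 0.28} → fail.
Con (methods 1·3): 0.30 vs {0.29, 0.38, 0.15, 0.21} → fail.
Con (methods 2·3): 0.42 vs {0.32, 0.21, 0.32, 0.27} → pass.
ER (methods 1·2): 0.58 vs {0.27, 0.47, 0.28, 0.14} → pass.
ER (methods 1·3): 0.57 vs {0.44, 0.47, 0.21, 0.15} → pass.
ER (methods 2·3): 0.62 vs {0.39, 0.25, 0.27, 0.32} → pass.
4 of 9 fail.

4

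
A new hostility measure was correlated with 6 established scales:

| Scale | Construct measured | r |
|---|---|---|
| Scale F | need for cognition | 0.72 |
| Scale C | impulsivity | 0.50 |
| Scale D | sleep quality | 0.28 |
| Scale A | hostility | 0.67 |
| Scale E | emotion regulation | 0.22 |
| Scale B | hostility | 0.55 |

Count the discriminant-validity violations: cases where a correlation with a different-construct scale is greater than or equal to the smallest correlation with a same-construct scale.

Convergent (same construct = hostility): Scale A, Scale B.
Smallest convergent = 0.55. Discriminant values: 0.72, 0.50, 0.28, 0.22; count ≥ 0.55 → 1.

1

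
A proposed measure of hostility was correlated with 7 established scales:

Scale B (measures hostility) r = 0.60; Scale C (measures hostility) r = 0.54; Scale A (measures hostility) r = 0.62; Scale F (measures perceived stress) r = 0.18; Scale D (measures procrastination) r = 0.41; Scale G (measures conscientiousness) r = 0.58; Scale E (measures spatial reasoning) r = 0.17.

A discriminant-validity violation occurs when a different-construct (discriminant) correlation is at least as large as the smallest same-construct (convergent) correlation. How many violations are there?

Convergent (same construct = hostility): Scale B, Scale C, Scale A.
Smallest convergent = 0.54. Discriminant values: 0.18, 0.41, 0.58, 0.17; count ≥ 0.54 → 1.

1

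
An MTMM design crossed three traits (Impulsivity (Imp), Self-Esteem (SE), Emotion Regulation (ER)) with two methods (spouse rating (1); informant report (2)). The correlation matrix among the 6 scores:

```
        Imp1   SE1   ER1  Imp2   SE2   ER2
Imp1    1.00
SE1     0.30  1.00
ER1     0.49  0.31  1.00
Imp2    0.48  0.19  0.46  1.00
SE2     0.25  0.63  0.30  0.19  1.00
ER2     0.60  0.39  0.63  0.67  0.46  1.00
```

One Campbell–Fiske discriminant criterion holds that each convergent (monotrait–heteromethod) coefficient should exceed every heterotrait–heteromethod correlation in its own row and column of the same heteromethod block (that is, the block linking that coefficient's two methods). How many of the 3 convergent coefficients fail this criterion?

1

Convergent coefficients and their comparison sets:
Imp (methods 1·2): 0.48 vs {0.25, 0.19, 0.60, 0.46} → fail.
SE (methods 1·2): 0.63 vs {0.19, 0.25, 0.39, 0.30} → pass.
ER (methods 1·2): 0.63 vs {0.46, 0.60, 0.30, 0.39} → pass.
1 of 3 fail.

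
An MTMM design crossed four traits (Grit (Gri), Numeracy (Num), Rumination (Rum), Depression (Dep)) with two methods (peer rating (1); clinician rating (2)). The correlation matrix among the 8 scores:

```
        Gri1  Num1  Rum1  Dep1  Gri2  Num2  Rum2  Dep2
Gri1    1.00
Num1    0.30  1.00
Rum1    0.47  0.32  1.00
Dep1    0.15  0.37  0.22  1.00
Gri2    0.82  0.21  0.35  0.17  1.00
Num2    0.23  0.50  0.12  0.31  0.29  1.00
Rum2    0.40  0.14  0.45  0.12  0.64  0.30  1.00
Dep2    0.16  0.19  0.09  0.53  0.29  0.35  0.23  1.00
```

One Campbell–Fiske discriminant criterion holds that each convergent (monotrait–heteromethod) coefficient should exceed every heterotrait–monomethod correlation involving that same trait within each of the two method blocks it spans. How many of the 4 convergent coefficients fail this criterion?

Each convergent coefficient versus the relevant comparison correlations:
Gri (methods 1·2): 0.82 vs {0.30, 0.29, 0.47, 0.64, 0.15, 0.29} → pass.
Num (methods 1·2): 0.50 vs {0.30, 0.29, 0.32, 0.30, 0.37, 0.35} → pass.
Rum (methods 1·2): 0.45 vs {0.47, 0.64, 0.32, 0.30, 0.22, 0.23} → fail.
Dep (methods 1·2): 0.53 vs {0.15, 0.29, 0.37, 0.35, 0.22, 0.23} → pass.
1 of 4 fail.

1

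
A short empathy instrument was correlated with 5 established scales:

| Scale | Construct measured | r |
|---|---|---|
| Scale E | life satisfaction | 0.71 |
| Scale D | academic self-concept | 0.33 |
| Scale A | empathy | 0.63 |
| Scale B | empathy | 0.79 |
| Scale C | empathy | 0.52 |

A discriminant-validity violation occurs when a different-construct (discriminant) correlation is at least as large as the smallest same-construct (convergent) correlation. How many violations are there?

1

Convergent (same construct = empathy): Scale A, Scale B, Scale C.
Smallest convergent = 0.52. Discriminant values: 0.71, 0.33; count ≥ 0.52 → 1.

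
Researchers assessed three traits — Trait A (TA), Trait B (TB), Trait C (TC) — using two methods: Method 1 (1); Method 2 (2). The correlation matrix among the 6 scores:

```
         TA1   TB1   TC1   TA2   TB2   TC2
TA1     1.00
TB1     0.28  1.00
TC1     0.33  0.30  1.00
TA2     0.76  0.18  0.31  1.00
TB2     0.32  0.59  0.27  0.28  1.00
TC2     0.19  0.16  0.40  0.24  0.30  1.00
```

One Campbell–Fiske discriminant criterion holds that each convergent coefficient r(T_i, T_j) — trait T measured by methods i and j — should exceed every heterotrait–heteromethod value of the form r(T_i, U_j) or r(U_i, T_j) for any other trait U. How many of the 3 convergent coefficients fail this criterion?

0

Checking each validity diagonal entry against its comparison values:
TA (methods 1·2): 0.76 vs {0.32, 0.18, 0.19, 0.31} → pass.
TB (methods 1·2): 0.59 vs {0.18, 0.32, 0.16, 0.27} → pass.
TC (methods 1·2): 0.40 vs {0.31, 0.19, 0.27, 0.16} → pass.
0 of 3 fail.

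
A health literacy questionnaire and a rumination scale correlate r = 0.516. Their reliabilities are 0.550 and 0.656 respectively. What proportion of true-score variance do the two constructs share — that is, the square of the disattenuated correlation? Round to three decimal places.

Disattenuated r = 0.516 / √(0.550 × 0.656) = 0.516 / 0.6007 = 0.8590.
Shared true-score variance = 0.8590² = 0.7379 ≈ 0.738.

0.738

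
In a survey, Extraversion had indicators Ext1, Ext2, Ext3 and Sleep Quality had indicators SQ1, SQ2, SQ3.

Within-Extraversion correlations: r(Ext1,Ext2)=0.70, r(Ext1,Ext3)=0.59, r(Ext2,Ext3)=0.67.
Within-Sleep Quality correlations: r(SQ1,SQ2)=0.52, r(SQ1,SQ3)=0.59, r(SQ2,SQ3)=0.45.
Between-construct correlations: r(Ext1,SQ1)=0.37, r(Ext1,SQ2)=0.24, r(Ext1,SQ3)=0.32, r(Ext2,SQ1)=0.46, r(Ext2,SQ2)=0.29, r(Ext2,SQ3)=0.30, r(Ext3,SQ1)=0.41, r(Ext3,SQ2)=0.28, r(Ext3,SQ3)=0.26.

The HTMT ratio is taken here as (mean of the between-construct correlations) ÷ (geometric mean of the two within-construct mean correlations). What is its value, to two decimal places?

0.56

Between-construct mean = 2.93/9 = 0.3256.
Mean within-Ext = 1.96/3 = 0.6533; mean within-SQ = 1.56/3 = 0.5200.
Geometric mean = √(0.6533 × 0.5200) = 0.5829.
HTMT = 0.3256 / 0.5829 = 0.56.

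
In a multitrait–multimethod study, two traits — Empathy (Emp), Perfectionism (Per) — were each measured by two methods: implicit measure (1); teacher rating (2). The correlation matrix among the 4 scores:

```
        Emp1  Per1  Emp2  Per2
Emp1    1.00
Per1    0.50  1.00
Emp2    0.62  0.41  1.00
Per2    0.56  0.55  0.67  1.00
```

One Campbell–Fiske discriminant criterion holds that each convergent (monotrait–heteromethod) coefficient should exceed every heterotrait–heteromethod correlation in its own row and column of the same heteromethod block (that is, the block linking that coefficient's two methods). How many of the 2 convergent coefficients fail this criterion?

1

Each convergent coefficient versus the relevant comparison correlations:
Emp (methods 1·2): 0.62 vs {0.56, 0.41} → pass.
Per (methods 1·2): 0.55 vs {0.41, 0.56} → fail.
1 of 2 fail.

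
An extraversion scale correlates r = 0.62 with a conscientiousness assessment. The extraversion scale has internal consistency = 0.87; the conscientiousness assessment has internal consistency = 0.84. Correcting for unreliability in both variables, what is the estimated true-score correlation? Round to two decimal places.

r_true = r_obs / √(r_xx · r_yy) = 0.62 / √(0.87 × 0.84) = 0.62 / √0.7308 = 0.62 / 0.8549 ≈ 0.73.

0.73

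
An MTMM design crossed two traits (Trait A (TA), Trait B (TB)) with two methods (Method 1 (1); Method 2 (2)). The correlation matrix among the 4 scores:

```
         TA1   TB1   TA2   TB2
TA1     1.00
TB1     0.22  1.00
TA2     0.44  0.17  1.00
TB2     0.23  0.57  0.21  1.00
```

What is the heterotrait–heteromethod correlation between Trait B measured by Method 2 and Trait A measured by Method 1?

0.23

Different traits and methods: r(TB2, TA1) = 0.23.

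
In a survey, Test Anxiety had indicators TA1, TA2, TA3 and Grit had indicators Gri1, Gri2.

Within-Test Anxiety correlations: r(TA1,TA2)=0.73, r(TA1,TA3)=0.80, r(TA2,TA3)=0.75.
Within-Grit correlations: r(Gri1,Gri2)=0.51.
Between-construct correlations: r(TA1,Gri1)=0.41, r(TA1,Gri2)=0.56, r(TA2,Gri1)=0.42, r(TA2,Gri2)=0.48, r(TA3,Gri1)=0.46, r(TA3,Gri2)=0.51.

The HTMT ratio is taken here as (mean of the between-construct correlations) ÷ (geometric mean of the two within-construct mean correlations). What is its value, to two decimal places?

0.76

Mean heterotrait r = 2.84/6 = 0.4733.
Mean within-TA = 2.28/3 = 0.7600; mean within-Gri = 0.51/1 = 0.5100.
Geometric mean = √(0.7600 × 0.5100) = 0.6226.
HTMT = 0.4733 / 0.6226 = 0.76.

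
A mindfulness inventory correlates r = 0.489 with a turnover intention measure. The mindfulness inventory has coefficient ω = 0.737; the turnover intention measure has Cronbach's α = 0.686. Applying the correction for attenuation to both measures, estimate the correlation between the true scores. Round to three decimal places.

r_true = r_obs / √(r_xx · r_yy) = 0.489 / √(0.737 × 0.686) = 0.489 / √0.505582 = 0.489 / 0.7110 ≈ 0.688.

0.688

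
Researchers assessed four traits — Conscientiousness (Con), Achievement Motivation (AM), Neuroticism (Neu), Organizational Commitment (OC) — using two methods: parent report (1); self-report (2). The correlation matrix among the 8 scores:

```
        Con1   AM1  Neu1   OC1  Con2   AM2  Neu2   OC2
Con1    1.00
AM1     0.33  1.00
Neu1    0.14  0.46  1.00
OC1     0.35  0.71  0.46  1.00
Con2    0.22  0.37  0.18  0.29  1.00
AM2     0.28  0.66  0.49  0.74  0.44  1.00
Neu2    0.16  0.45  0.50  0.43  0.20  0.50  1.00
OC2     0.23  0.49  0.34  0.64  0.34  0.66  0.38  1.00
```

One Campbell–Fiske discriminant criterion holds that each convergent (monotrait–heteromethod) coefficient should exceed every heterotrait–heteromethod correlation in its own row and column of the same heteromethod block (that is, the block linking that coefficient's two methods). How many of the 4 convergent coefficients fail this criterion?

Each convergent coefficient versus the relevant comparison correlations:
Con (methods 1·2): 0.22 vs {0.28, 0.37, 0.16, 0.18, 0.23, 0.29} → fail.
AM (methods 1·2): 0.66 vs {0.37, 0.28, 0.45, 0.49, 0.49, 0.74} → fail.
Neu (methods 1·2): 0.50 vs {0.18, 0.16, 0.49, 0.45, 0.34, 0.43} → pass.
OC (methods 1·2): 0.64 vs {0.29, 0.23, 0.74, 0.49, 0.43, 0.34} → fail.
3 of 4 fail.

3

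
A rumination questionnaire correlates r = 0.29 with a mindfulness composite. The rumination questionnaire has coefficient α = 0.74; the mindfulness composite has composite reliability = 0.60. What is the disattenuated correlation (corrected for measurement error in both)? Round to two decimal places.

r_true = r_obs / √(r_xx · r_yy) = 0.29 / √(0.74 × 0.60) = 0.29 / √0.4440 = 0.29 / 0.6663 ≈ 0.44.

0.44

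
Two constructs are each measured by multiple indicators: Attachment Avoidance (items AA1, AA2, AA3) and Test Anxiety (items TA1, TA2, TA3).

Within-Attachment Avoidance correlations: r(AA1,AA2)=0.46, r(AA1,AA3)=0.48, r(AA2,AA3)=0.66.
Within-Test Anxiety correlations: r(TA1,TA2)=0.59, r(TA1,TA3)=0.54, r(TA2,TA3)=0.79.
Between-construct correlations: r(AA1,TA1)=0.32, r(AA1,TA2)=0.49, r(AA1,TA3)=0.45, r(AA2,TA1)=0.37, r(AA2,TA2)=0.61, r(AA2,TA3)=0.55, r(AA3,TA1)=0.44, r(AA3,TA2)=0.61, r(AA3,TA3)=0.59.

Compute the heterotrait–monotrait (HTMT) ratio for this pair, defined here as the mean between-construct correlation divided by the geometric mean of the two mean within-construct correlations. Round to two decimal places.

Between-construct mean = 4.43/9 = 0.4922.
Mean within-AA = 1.60/3 = 0.5333; mean within-TA = 1.92/3 = 0.6400.
Geometric mean = √(0.5333 × 0.6400) = 0.5842.
HTMT = 0.4922 / 0.5842 = 0.84.

0.84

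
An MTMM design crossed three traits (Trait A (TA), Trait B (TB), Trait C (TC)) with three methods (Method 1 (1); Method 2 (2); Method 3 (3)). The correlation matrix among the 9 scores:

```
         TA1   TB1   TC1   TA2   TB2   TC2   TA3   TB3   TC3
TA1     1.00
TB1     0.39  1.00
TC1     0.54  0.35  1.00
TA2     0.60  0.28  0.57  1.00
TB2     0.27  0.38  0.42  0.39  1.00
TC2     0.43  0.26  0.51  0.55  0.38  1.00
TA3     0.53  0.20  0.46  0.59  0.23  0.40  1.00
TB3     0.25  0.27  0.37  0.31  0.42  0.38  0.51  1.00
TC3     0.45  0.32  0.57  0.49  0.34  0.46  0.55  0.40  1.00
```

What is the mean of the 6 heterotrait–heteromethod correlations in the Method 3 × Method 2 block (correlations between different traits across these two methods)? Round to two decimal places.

0.36

HTHM values (method 3 × method 2): 0.23, 0.40, 0.31, 0.38, 0.49, 0.34; mean = 2.15/6 = 0.36.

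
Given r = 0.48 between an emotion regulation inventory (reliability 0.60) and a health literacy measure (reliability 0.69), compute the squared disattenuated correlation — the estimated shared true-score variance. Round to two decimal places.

0.56

Disattenuated r = 0.48 / √(0.60 × 0.69) = 0.48 / 0.6434 = 0.7460.
Shared true-score variance = 0.7460² = 0.5565 ≈ 0.56.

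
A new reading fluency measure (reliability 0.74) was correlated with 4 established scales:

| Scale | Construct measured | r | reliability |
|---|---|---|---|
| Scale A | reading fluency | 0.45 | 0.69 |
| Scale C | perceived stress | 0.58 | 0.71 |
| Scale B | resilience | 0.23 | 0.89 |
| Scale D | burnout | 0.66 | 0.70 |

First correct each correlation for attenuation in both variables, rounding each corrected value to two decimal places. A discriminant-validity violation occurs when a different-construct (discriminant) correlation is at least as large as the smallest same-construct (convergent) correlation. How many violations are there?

2

Disattenuated r (r / √(r_scale · r_new)):
  Scale A (conv): 0.45 / √(0.69·0.74) = 0.63
  Scale C (disc): 0.58 / √(0.71·0.74) = 0.80
  Scale B (disc): 0.23 / √(0.89·0.74) = 0.28
  Scale D (disc): 0.66 / √(0.70·0.74) = 0.92
Smallest convergent = 0.63. Discriminant values: 0.80, 0.28, 0.92; count ≥ 0.63 → 2.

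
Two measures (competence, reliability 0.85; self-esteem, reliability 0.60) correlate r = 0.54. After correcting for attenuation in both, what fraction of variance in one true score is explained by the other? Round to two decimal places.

Disattenuated r = 0.54 / √(0.85 × 0.60) = 0.54 / 0.7141 = 0.7562.
Shared true-score variance = 0.7562² = 0.5718 ≈ 0.57.

0.57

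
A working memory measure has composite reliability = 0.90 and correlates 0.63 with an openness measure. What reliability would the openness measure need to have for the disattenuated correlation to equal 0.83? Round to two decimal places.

r_true = r_obs / √(r_xx · r_yy) ⇒ 0.83 = 0.63 / √(0.90 · r_yy).
√(0.90 · r_yy) = 0.63 / 0.83 = 0.7590; 0.90 · r_yy = 0.5761; r_yy = 0.5761 / 0.90 ≈ 0.64.

0.64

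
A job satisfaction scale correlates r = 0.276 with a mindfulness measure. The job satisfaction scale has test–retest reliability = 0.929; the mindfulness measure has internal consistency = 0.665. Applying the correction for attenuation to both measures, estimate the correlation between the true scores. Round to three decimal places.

0.351

r_true = r_obs / √(r_xx · r_yy) = 0.276 / √(0.929 × 0.665) = 0.276 / √0.617785 = 0.276 / 0.7860 ≈ 0.351.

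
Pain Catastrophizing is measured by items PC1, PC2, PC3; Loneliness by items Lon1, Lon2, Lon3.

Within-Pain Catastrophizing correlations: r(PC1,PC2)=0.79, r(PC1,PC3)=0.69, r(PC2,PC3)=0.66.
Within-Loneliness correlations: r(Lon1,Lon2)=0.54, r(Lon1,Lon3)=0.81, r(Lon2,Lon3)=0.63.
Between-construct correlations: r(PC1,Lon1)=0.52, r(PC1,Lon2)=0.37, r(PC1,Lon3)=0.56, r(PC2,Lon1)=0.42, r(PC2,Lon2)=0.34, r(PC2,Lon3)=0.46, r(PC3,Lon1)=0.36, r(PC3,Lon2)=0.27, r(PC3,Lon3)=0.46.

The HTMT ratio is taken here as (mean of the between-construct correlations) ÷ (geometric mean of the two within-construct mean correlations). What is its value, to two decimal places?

Between-construct mean = 3.76/9 = 0.4178.
Mean within-PC = 2.14/3 = 0.7133; mean within-Lon = 1.98/3 = 0.6600.
Geometric mean = √(0.7133 × 0.6600) = 0.6861.
HTMT = 0.4178 / 0.6861 = 0.61.

0.61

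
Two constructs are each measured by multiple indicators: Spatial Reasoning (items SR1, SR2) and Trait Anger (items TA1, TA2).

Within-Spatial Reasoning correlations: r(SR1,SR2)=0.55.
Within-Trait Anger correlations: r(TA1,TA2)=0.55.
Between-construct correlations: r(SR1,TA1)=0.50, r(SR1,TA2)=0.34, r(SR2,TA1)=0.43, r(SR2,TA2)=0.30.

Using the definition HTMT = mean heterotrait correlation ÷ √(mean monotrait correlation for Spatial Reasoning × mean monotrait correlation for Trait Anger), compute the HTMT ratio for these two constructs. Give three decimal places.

0.714

Mean heterotrait r = 1.57/4 = 0.3925.
Mean within-SR = 0.55/1 = 0.5500; mean within-TA = 0.55/1 = 0.5500.
Geometric mean = √(0.5500 × 0.5500) = 0.5500.
HTMT = 0.3925 / 0.5500 = 0.714.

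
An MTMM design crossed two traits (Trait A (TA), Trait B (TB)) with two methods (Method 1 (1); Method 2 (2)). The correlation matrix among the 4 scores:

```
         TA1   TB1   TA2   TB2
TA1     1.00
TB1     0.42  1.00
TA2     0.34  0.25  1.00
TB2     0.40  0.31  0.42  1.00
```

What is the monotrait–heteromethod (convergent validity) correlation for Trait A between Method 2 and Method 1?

Same trait (TA), different methods: r(TA2, TA1) = 0.34.

0.34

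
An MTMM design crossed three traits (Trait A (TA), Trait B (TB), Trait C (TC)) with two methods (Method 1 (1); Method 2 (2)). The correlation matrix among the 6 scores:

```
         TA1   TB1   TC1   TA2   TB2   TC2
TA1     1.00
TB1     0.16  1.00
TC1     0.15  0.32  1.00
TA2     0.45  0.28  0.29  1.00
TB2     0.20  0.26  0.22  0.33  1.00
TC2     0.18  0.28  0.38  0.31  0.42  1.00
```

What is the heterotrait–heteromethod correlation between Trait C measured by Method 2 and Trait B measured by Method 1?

Different traits and methods: r(TC2, TB1) = 0.28.

0.28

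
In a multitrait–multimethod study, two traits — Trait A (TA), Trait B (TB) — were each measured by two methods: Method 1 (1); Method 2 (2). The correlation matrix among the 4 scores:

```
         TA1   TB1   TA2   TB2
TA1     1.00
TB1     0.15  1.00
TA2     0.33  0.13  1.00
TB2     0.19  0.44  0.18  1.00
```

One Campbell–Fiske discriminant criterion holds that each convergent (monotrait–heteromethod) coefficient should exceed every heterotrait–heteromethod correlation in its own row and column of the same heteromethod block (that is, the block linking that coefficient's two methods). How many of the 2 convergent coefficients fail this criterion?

Checking each validity diagonal entry against its comparison values:
TA (methods 1·2): 0.33 vs {0.19, 0.13} → pass.
TB (methods 1·2): 0.44 vs {0.13, 0.19} → pass.
0 of 2 fail.

0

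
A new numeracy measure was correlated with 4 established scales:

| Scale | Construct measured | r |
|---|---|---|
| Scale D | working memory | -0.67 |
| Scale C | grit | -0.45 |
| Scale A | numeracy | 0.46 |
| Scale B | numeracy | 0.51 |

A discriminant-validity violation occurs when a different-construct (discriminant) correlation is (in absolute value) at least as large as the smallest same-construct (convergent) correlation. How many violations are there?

1

Convergent (same construct = numeracy): Scale A, Scale B.
Smallest convergent = 0.46. Discriminant |r|: 0.67, 0.45; count ≥ 0.46 → 1.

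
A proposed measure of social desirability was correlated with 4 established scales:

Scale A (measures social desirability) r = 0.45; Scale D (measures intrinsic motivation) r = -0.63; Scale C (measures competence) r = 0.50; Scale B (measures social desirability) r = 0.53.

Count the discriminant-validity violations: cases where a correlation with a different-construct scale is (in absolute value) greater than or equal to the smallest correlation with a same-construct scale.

2

Convergent (same construct = social desirability): Scale A, Scale B.
Smallest convergent = 0.45. Discriminant |r|: 0.63, 0.50; count ≥ 0.45 → 2.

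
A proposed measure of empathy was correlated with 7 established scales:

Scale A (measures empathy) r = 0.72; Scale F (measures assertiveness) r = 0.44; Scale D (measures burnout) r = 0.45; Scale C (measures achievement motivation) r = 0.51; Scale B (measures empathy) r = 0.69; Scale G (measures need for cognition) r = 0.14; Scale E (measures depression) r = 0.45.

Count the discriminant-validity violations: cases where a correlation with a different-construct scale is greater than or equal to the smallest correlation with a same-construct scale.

0

Convergent (same construct = empathy): Scale A, Scale B.
Smallest convergent = 0.69. Discriminant values: 0.44, 0.45, 0.51, 0.14, 0.45; count ≥ 0.69 → 0.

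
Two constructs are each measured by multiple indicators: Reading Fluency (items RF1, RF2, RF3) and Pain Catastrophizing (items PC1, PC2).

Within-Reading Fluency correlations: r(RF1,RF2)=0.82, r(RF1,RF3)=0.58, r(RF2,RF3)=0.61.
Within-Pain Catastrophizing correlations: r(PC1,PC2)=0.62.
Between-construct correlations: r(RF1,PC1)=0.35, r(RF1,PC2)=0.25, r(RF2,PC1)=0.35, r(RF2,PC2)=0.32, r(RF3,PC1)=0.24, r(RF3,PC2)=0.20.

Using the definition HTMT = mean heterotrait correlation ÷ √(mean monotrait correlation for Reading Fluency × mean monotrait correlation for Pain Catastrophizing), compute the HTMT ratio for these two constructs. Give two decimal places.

0.44

Mean between = 1.71/6 = 0.2850.
Mean within-RF = 2.01/3 = 0.6700; mean within-PC = 0.62/1 = 0.6200.
Geometric mean = √(0.6700 × 0.6200) = 0.6445.
HTMT = 0.2850 / 0.6445 = 0.44.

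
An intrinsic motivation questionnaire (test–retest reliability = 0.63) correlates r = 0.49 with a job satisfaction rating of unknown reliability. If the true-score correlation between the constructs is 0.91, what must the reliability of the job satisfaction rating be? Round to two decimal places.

r_true = r_obs / √(r_xx · r_yy) ⇒ 0.91 = 0.49 / √(0.63 · r_yy).
√(0.63 · r_yy) = 0.49 / 0.91 = 0.5385; 0.63 · r_yy = 0.2900; r_yy = 0.2900 / 0.63 ≈ 0.46.

0.46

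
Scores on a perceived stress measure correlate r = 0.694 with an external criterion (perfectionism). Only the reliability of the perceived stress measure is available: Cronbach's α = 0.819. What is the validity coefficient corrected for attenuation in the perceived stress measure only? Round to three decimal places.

Single correction: r_c = r_obs / √r_xx = 0.694 / √0.819 = 0.694 / 0.9050 ≈ 0.767.

0.767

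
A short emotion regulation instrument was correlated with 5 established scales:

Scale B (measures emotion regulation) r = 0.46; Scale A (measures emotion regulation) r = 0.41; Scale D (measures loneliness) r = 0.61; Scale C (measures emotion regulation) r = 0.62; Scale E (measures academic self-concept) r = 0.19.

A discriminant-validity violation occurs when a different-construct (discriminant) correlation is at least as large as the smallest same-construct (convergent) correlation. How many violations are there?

Convergent (same construct = emotion regulation): Scale B, Scale A, Scale C.
Smallest convergent = 0.41. Discriminant values: 0.61, 0.19; count ≥ 0.41 → 1.

1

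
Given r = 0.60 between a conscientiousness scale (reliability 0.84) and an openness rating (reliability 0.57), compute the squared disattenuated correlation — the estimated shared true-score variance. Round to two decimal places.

0.75

Disattenuated r = 0.60 / √(0.84 × 0.57) = 0.60 / 0.6920 = 0.8671.
Shared true-score variance = 0.8671² = 0.7519 ≈ 0.75.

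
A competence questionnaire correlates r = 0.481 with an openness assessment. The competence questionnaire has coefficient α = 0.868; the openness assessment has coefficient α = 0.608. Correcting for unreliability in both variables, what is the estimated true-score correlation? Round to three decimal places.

0.662

r_true = r_obs / √(r_xx · r_yy) = 0.481 / √(0.868 × 0.608) = 0.481 / √0.527744 = 0.481 / 0.7265 ≈ 0.662.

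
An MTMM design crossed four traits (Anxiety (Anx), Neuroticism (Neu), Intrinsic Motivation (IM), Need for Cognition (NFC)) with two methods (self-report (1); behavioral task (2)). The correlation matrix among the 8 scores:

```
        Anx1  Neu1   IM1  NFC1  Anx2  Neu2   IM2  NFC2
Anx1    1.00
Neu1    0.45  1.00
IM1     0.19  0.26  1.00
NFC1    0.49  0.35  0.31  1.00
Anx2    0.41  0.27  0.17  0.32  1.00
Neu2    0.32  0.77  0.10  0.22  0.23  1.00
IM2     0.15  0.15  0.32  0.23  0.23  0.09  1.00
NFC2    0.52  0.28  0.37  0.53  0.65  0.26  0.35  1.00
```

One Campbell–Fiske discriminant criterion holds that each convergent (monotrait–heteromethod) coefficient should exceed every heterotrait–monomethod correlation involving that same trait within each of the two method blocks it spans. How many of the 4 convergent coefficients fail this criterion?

3

Each convergent coefficient versus the relevant comparison correlations:
Anx (methods 1·2): 0.41 vs {0.45, 0.23, 0.19, 0.23, 0.49, 0.65} → fail.
Neu (methods 1·2): 0.77 vs {0.45, 0.23, 0.26, 0.09, 0.35, 0.26} → pass.
IM (methods 1·2): 0.32 vs {0.19, 0.23, 0.26, 0.09, 0.31, 0.35} → fail.
NFC (methods 1·2): 0.53 vs {0.49, 0.65, 0.35, 0.26, 0.31, 0.35} → fail.
3 of 4 fail.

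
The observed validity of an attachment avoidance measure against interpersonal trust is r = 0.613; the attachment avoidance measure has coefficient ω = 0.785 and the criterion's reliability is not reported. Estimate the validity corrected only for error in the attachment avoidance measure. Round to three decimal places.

0.692

Single correction: r_c = r_obs / √r_xx = 0.613 / √0.785 = 0.613 / 0.8860 ≈ 0.692.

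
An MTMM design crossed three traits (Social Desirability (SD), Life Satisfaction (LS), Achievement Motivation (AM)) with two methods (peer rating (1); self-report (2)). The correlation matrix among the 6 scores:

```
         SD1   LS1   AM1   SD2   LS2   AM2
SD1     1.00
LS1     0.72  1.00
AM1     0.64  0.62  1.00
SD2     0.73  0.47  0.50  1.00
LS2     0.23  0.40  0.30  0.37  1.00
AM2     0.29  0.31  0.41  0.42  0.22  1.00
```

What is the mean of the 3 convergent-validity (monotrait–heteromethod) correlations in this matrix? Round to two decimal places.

0.51

Convergent values: 0.73, 0.40, 0.41; mean = 1.54/3 = 0.51.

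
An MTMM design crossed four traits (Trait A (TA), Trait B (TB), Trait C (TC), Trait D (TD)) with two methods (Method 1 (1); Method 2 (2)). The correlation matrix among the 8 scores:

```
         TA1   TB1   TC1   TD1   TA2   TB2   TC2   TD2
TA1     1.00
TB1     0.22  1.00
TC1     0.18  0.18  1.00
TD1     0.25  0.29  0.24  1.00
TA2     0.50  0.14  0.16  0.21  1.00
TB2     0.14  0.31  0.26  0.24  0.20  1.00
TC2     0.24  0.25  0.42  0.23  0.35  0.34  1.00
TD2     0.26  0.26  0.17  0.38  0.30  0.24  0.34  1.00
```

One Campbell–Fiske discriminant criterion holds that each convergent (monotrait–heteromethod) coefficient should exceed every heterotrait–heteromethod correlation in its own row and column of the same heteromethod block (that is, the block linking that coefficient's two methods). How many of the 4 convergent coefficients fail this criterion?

Checking each validity diagonal entry against its comparison values:
TA (methods 1·2): 0.50 vs {0.14, 0.14, 0.24, 0.16, 0.26, 0.21} → pass.
TB (methods 1·2): 0.31 vs {0.14, 0.14, 0.25, 0.26, 0.26, 0.24} → pass.
TC (methods 1·2): 0.42 vs {0.16, 0.24, 0.26, 0.25, 0.17, 0.23} → pass.
TD (methods 1·2): 0.38 vs {0.21, 0.26, 0.24, 0.26, 0.23, 0.17} → pass.
0 of 4 fail.

0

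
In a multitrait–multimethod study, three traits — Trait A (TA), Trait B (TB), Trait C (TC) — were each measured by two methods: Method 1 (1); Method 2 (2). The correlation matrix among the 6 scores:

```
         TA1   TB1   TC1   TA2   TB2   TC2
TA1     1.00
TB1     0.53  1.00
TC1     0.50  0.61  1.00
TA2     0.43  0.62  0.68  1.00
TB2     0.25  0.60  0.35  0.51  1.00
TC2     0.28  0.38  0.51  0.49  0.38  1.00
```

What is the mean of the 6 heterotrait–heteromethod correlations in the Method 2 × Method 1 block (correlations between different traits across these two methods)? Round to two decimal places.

0.43

HTHM values (method 2 × method 1): 0.62, 0.68, 0.25, 0.35, 0.28, 0.38; mean = 2.56/6 = 0.43.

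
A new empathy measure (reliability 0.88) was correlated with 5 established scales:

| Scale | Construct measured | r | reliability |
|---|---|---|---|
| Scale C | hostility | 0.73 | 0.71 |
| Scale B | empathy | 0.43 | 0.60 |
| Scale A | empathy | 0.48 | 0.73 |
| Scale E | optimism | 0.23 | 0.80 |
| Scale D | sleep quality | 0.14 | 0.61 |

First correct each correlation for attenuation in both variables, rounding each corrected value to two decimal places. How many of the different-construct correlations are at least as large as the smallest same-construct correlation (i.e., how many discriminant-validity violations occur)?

1

Disattenuated r (r / √(r_scale · r_new)):
  Scale C (disc): 0.73 / √(0.71·0.88) = 0.92
  Scale B (conv): 0.43 / √(0.60·0.88) = 0.59
  Scale A (conv): 0.48 / √(0.73·0.88) = 0.60
  Scale E (disc): 0.23 / √(0.80·0.88) = 0.27
  Scale D (disc): 0.14 / √(0.61·0.88) = 0.19
Smallest convergent = 0.59. Discriminant values: 0.92, 0.27, 0.19; count ≥ 0.59 → 1.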